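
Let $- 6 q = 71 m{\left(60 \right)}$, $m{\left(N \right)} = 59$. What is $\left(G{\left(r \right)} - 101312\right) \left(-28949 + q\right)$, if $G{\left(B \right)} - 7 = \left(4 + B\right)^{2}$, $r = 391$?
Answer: $-1622292960$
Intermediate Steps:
$q = - \frac{4189}{6}$ ($q = - \frac{71 \cdot 59}{6} = \left(- \frac{1}{6}\right) 4189 = - \frac{4189}{6} \approx -698.17$)
$G{\left(B \right)} = 7 + \left(4 + B\right)^{2}$
$\left(G{\left(r \right)} - 101312\right) \left(-28949 + q\right) = \left(\left(7 + \left(4 + 391\right)^{2}\right) - 101312\right) \left(-28949 - \frac{4189}{6}\right) = \left(\left(7 + 395^{2}\right) - 101312\right) \left(- \frac{177883}{6}\right) = \left(\left(7 + 156025\right) - 101312\right) \left(- \frac{177883}{6}\right) = \left(156032 - 101312\right) \left(- \frac{177883}{6}\right) = 54720 \left(- \frac{177883}{6}\right) = -1622292960$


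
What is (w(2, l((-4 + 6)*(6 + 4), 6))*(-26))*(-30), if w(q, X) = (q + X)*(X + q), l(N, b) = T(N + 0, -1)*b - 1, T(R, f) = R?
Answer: 11419980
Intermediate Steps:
l(N, b) = -1 + N*b (l(N, b) = (N + 0)*b - 1 = N*b - 1 = -1 + N*b)
w(q, X) = (X + q)² (w(q, X) = (X + q)*(X + q) = (X + q)²)
(w(2, l((-4 + 6)*(6 + 4), 6))*(-26))*(-30) = (((-1 + ((-4 + 6)*(6 + 4))*6) + 2)²*(-26))*(-30) = (((-1 + (2*10)*6) + 2)²*(-26))*(-30) = (((-1 + 20*6) + 2)²*(-26))*(-30) = (((-1 + 120) + 2)²*(-26))*(-30) = ((119 + 2)²*(-26))*(-30) = (121²*(-26))*(-30) = (14641*(-26))*(-30) = -380666*(-30) = 11419980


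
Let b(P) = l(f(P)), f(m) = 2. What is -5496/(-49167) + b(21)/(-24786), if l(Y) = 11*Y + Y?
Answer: 277868/2507517 ≈ 0.11081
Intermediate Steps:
l(Y) = 12*Y
b(P) = 24 (b(P) = 12*2 = 24)
-5496/(-49167) + b(21)/(-24786) = -5496/(-49167) + 24/(-24786) = -5496*(-1/49167) + 24*(-1/24786) = 1832/16389 - 4/4131 = 277868/2507517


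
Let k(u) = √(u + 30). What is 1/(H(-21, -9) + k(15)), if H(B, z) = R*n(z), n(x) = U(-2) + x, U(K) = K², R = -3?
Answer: 1/12 - √5/60 ≈ 0.046066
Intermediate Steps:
k(u) = √(30 + u)
n(x) = 4 + x (n(x) = (-2)² + x = 4 + x)
H(B, z) = -12 - 3*z (H(B, z) = -3*(4 + z) = -12 - 3*z)
1/(H(-21, -9) + k(15)) = 1/((-12 - 3*(-9)) + √(30 + 15)) = 1/((-12 + 27) + √45) = 1/(15 + 3*√5)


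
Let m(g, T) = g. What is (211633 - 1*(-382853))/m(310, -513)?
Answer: 297243/155 ≈ 1917.7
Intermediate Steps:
(211633 - 1*(-382853))/m(310, -513) = (211633 - 1*(-382853))/310 = (211633 + 382853)*(1/310) = 594486*(1/310) = 297243/155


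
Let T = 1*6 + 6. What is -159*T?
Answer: -1908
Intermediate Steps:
T = 12 (T = 6 + 6 = 12)
-159*T = -159*12 = -1908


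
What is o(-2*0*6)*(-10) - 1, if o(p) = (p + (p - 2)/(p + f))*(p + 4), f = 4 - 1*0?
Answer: 19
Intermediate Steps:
f = 4 (f = 4 + 0 = 4)
o(p) = (4 + p)*(p + (-2 + p)/(4 + p)) (o(p) = (p + (p - 2)/(p + 4))*(p + 4) = (p + (-2 + p)/(4 + p))*(4 + p) = (4 + p)*(p + (-2 + p)/(4 + p)))
o(-2*0*6)*(-10) - 1 = (-2 + (-2*0*6)² + 5*(-2*0*6))*(-10) - 1 = (-2 + (0*6)² + 5*(0*6))*(-10) - 1 = (-2 + 0² + 5*0)*(-10) - 1 = (-2 + 0 + 0)*(-10) - 1 = -2*(-10) - 1 = 20 - 1 = 19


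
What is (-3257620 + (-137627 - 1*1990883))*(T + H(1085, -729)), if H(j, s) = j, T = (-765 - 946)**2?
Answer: -15773852634780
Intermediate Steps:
T = 2927521 (T = (-1711)**2 = 2927521)
(-3257620 + (-137627 - 1*1990883))*(T + H(1085, -729)) = (-3257620 + (-137627 - 1*1990883))*(2927521 + 1085) = (-3257620 + (-137627 - 1990883))*2928606 = (-3257620 - 2128510)*2928606 = -5386130*2928606 = -15773852634780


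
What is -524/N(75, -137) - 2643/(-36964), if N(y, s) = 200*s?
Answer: 11473417/126601700 ≈ 0.090626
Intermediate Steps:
-524/N(75, -137) - 2643/(-36964) = -524/(200*(-137)) - 2643/(-36964) = -524/(-27400) - 2643*(-1/36964) = -524*(-1/27400) + 2643/36964 = 131/6850 + 2643/36964 = 11473417/126601700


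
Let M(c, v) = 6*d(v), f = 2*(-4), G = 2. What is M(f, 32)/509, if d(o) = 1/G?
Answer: 3/509 ≈ 0.0058939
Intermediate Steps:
d(o) = ½ (d(o) = 1/2 = ½)
f = -8
M(c, v) = 3 (M(c, v) = 6*(½) = 3)
M(f, 32)/509 = 3/509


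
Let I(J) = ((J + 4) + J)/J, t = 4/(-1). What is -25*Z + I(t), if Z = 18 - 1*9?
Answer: -224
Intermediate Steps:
t = -4 (t = 4*(-1) = -4)
Z = 9 (Z = 18 - 9 = 9)
I(J) = (4 + 2*J)/J (I(J) = ((4 + J) + J)/J = (4 + 2*J)/J)
-25*Z + I(t) = -25*9 + (2 + 4/(-4)) = -225 + (2 + 4*(-¼)) = -225 + (2 - 1) = -225 + 1 = -224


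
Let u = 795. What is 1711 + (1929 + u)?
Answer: 4435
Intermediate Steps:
1711 + (1929 + u) = 1711 + (1929 + 795) = 1711 + 2724 = 4435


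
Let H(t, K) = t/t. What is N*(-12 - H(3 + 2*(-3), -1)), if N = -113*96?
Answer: 141024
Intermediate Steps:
H(t, K) = 1
N = -10848
N*(-12 - H(3 + 2*(-3), -1)) = -10848*(-12 - 1*1) = -10848*(-12 - 1) = -10848*(-13) = 141024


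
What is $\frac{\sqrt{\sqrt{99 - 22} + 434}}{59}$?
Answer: $\frac{\sqrt{434 + \sqrt{77}}}{59} \approx 0.35665$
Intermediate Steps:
$\frac{\sqrt{\sqrt{99 - 22} + 434}}{59} = \sqrt{\sqrt{77} + 434} \cdot \frac{1}{59} = \sqrt{434 + \sqrt{77}} \cdot \frac{1}{59} = \frac{\sqrt{434 + \sqrt{77}}}{59}$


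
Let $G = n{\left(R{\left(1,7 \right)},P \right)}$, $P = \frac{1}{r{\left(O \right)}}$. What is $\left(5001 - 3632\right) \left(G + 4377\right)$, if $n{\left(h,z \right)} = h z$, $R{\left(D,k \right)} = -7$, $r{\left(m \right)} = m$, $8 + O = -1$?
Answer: $\frac{53938600}{9} \approx 5.9932 \cdot 10^{6}$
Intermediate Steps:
$O = -9$ ($O = -8 - 1 = -9$)
$P = - \frac{1}{9}$ ($P = \frac{1}{-9} = - \frac{1}{9} \approx -0.11111$)
$G = \frac{7}{9}$ ($G = \left(-7\right) \left(- \frac{1}{9}\right) = \frac{7}{9} \approx 0.77778$)
$\left(5001 - 3632\right) \left(G + 4377\right) = \left(5001 - 3632\right) \left(\frac{7}{9} + 4377\right) = 1369 \cdot \frac{39400}{9} = \frac{53938600}{9}$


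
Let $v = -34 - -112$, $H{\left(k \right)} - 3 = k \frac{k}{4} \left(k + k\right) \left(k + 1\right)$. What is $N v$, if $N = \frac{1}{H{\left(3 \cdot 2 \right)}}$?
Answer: $\frac{26}{253} \approx 0.10277$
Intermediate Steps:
$H{\left(k \right)} = 3 + \frac{k^{3} \left(1 + k\right)}{2}$ ($H{\left(k \right)} = 3 + k \frac{k}{4} \left(k + k\right) \left(k + 1\right) = 3 + k k \frac{1}{4} \cdot 2 k \left(1 + k\right) = 3 + k \frac{k}{4} \cdot 2 k \left(1 + k\right) = 3 + \frac{k^{2}}{4} \cdot 2 k \left(1 + k\right) = 3 + \frac{k^{3} \left(1 + k\right)}{2}$)
$v = 78$ ($v = -34 + 112 = 78$)
$N = \frac{1}{759}$ ($N = \frac{1}{3 + \frac{\left(3 \cdot 2\right)^{3}}{2} + \frac{\left(3 \cdot 2\right)^{4}}{2}} = \frac{1}{3 + \frac{6^{3}}{2} + \frac{6^{4}}{2}} = \frac{1}{3 + \frac{1}{2} \cdot 216 + \frac{1}{2} \cdot 1296} = \frac{1}{3 + 108 + 648} = \frac{1}{759} \approx 0.0013175$)
$N v = \frac{1}{759} \cdot 78 = \frac{26}{253}$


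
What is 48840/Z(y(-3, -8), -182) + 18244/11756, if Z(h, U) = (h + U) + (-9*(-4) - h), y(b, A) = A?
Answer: -71437427/214547 ≈ -332.97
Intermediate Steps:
Z(h, U) = 36 + U (Z(h, U) = (U + h) + (36 - h) = 36 + U)
48840/Z(y(-3, -8), -182) + 18244/11756 = 48840/(36 - 182) + 18244/11756 = 48840/(-146) + 18244*(1/11756) = 48840*(-1/146) + 4561/2939 = -24420/73 + 4561/2939 = -71437427/214547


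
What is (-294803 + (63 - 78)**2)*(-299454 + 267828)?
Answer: 9316323828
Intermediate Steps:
(-294803 + (63 - 78)**2)*(-299454 + 267828) = (-294803 + (-15)**2)*(-31626) = (-294803 + 225)*(-31626) = -294578*(-31626) = 9316323828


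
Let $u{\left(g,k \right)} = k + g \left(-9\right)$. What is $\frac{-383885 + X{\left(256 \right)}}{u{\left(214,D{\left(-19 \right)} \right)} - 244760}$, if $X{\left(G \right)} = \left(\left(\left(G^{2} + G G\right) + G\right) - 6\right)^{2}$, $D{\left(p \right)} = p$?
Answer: $- \frac{17245083799}{246705} \approx -69902.0$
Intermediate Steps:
$X{\left(G \right)} = \left(-6 + G + 2 G^{2}\right)^{2}$ ($X{\left(G \right)} = \left(\left(\left(G^{2} + G^{2}\right) + G\right) - 6\right)^{2} = \left(\left(2 G^{2} + G\right) - 6\right)^{2} = \left(\left(G + 2 G^{2}\right) - 6\right)^{2} = \left(-6 + G + 2 G^{2}\right)^{2}$)
$u{\left(g,k \right)} = k - 9 g$
$\frac{-383885 + X{\left(256 \right)}}{u{\left(214,D{\left(-19 \right)} \right)} - 244760} = \frac{-383885 + \left(-6 + 256 + 2 \cdot 256^{2}\right)^{2}}{\left(-19 - 1926\right) - 244760} = \frac{-383885 + \left(-6 + 256 + 2 \cdot 65536\right)^{2}}{\left(-19 - 1926\right) - 244760} = \frac{-383885 + \left(-6 + 256 + 131072\right)^{2}}{-1945 - 244760} = \frac{-383885 + 131322^{2}}{-246705} = \left(-383885 + 17245467684\right) \left(- \frac{1}{246705}\right) = 17245083799 \left(- \frac{1}{246705}\right) = - \frac{17245083799}{246705}$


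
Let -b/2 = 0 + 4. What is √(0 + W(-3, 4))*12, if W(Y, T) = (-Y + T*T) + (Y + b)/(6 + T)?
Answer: 6*√1790/5 ≈ 50.770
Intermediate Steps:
b = -8 (b = -2*(0 + 4) = -2*4 = -8)
W(Y, T) = T² - Y + (-8 + Y)/(6 + T) (W(Y, T) = (-Y + T*T) + (Y - 8)/(6 + T) = (-Y + T²) + (-8 + Y)/(6 + T) = (T² - Y) + (-8 + Y)/(6 + T) = T² - Y + (-8 + Y)/(6 + T))
√(0 + W(-3, 4))*12 = √(0 + (-8 + 4³ - 5*(-3) + 6*4² - 1*4*(-3))/(6 + 4))*12 = √(0 + (-8 + 64 + 15 + 6*16 + 12)/10)*12 = √(0 + (-8 + 64 + 15 + 96 + 12)/10)*12 = √(0 + (⅒)*179)*12 = √(0 + 179/10)*12 = √(179/10)*12 = (√1790/10)*12 = 6*√1790/5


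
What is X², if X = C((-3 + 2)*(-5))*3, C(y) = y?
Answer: 225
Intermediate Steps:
X = 15 (X = ((-3 + 2)*(-5))*3 = -1*(-5)*3 = 5*3 = 15)
X² = 15² = 225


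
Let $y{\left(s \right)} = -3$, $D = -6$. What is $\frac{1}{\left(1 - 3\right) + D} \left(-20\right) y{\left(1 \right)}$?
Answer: $- \frac{15}{2} \approx -7.5$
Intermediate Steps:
$\frac{1}{\left(1 - 3\right) + D} \left(-20\right) y{\left(1 \right)} = \frac{1}{\left(1 - 3\right) - 6} \left(-20\right) \left(-3\right) = \frac{1}{-2 - 6} \left(-20\right) \left(-3\right) = \frac{1}{-8} \left(-20\right) \left(-3\right) = \left(- \frac{1}{8}\right) \left(-20\right) \left(-3\right) = \frac{5}{2} \left(-3\right) = - \frac{15}{2}$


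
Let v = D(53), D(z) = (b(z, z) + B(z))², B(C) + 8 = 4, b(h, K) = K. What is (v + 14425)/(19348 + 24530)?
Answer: 8413/21939 ≈ 0.38347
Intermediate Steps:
B(C) = -4 (B(C) = -8 + 4 = -4)
D(z) = (-4 + z)² (D(z) = (z - 4)² = (-4 + z)²)
v = 2401 (v = (-4 + 53)² = 49² = 2401)
(v + 14425)/(19348 + 24530) = (2401 + 14425)/(19348 + 24530) = 16826/43878 = 16826*(1/43878) = 8413/21939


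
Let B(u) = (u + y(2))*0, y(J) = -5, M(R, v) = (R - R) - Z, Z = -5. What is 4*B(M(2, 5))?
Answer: 0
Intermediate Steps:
M(R, v) = 5 (M(R, v) = (R - R) - 1*(-5) = 0 + 5 = 5)
B(u) = 0 (B(u) = (u - 5)*0 = (-5 + u)*0 = 0)
4*B(M(2, 5)) = 4*0 = 0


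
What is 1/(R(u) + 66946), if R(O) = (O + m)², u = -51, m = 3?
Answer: 1/69250 ≈ 1.4440e-5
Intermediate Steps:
R(O) = (3 + O)² (R(O) = (O + 3)² = (3 + O)²)
1/(R(u) + 66946) = 1/((3 - 51)² + 66946) = 1/((-48)² + 66946) = 1/(2304 + 66946) = 1/69250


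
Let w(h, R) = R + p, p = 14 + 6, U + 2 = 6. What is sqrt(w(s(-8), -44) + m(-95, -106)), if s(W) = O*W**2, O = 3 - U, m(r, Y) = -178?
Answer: I*sqrt(202) ≈ 14.213*I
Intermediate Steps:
U = 4 (U = -2 + 6 = 4)
p = 20
O = -1 (O = 3 - 1*4 = 3 - 4 = -1)
s(W) = -W**2
w(h, R) = 20 + R (w(h, R) = R + 20 = 20 + R)
sqrt(w(s(-8), -44) + m(-95, -106)) = sqrt((20 - 44) - 178) = sqrt(-24 - 178) = sqrt(-202) = I*sqrt(202)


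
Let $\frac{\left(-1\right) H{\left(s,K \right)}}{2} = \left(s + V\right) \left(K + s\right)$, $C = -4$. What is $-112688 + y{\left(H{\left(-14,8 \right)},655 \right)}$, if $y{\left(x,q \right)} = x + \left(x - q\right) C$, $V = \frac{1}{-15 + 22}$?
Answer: $- \frac{766984}{7} \approx -1.0957 \cdot 10^{5}$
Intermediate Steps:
$V = \frac{1}{7} \approx 0.14286$
$H{\left(s,K \right)} = - 2 \left(\frac{1}{7} + s\right) \left(K + s\right)$ ($H{\left(s,K \right)} = - 2 \left(s + \frac{1}{7}\right) \left(K + s\right) = - 2 \left(\frac{1}{7} + s\right) \left(K + s\right)$)
$y{\left(x,q \right)} = - 3 x + 4 q$ ($y{\left(x,q \right)} = x + \left(x - q\right) \left(-4\right) = x + \left(- 4 x + 4 q\right) = - 3 x + 4 q$)
$-112688 + y{\left(H{\left(-14,8 \right)},655 \right)} = -112688 + \left(- 3 \left(- 2 \left(-14\right)^{2} - \frac{16}{7} - -4 - 16 \left(-14\right)\right) + 4 \cdot 655\right) = -112688 + \left(- 3 \left(\left(-2\right) 196 - \frac{16}{7} + 4 + 224\right) + 2620\right) = -112688 + \left(- 3 \left(-392 - \frac{16}{7} + 4 + 224\right) + 2620\right) = -112688 + \left(\left(-3\right) \left(- \frac{1164}{7}\right) + 2620\right) = -112688 + \left(\frac{3492}{7} + 2620\right) = -112688 + \frac{21832}{7} = - \frac{766984}{7}$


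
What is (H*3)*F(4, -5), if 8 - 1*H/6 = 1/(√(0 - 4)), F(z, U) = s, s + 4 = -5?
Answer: -1296 - 81*I ≈ -1296.0 - 81.0*I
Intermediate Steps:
s = -9 (s = -4 - 5 = -9)
F(z, U) = -9
H = 48 + 3*I (H = 48 - 6/√(0 - 4) = 48 - 6*(-I/2) = 48 - (-3)*I = 48 + 3*I ≈ 48.0 + 3.0*I)
(H*3)*F(4, -5) = ((48 + 3*I)*3)*(-9) = (144 + 9*I)*(-9) = -1296 - 81*I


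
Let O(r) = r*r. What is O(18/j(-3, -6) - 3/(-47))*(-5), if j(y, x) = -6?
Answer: -95220/2209 ≈ -43.105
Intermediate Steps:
O(r) = r**2
O(18/j(-3, -6) - 3/(-47))*(-5) = (18/(-6) - 3/(-47))**2*(-5) = (18*(-1/6) - 3*(-1/47))**2*(-5) = (-3 + 3/47)**2*(-5) = (-138/47)**2*(-5) = (19044/2209)*(-5) = -95220/2209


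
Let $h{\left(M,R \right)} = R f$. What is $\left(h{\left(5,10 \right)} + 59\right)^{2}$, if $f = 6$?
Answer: $14161$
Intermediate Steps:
$h{\left(M,R \right)} = 6 R$ ($h{\left(M,R \right)} = R 6 = 6 R$)
$\left(h{\left(5,10 \right)} + 59\right)^{2} = \left(6 \cdot 10 + 59\right)^{2} = \left(60 + 59\right)^{2} = 119^{2} = 14161$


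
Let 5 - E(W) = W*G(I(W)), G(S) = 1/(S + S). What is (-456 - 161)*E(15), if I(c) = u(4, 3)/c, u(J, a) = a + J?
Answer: 95635/14 ≈ 6831.1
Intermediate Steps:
u(J, a) = J + a
I(c) = 7/c (I(c) = (4 + 3)/c = 7/c)
G(S) = 1/(2*S)
E(W) = 5 - W²/14 (E(W) = 5 - W*1/(2*((7/W))) = 5 - W*(W/7)/2 = 5 - W*W/14 = 5 - W²/14)
(-456 - 161)*E(15) = (-456 - 161)*(5 - 1/14*15²) = -617*(5 - 1/14*225) = -617*(5 - 225/14) = -617*(-155/14) = 95635/14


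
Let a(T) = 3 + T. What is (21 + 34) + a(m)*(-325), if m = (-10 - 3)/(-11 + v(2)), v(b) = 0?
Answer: -14345/11 ≈ -1304.1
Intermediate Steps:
m = 13/11 (m = (-10 - 3)/(-11 + 0) = -13/(-11) = -13*(-1/11) = 13/11 ≈ 1.1818)
(21 + 34) + a(m)*(-325) = (21 + 34) + (3 + 13/11)*(-325) = 55 + (46/11)*(-325) = 55 - 14950/11 = -14345/11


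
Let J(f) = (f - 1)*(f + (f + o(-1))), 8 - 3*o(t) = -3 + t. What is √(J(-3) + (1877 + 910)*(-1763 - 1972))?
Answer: I*√10409437 ≈ 3226.4*I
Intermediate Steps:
o(t) = 11/3 - t/3 (o(t) = 8/3 - (-3 + t)/3 = 8/3 + (1 - t/3) = 11/3 - t/3)
J(f) = (-1 + f)*(4 + 2*f) (J(f) = (f - 1)*(f + (f + (11/3 - ⅓*(-1)))) = (-1 + f)*(f + (f + (11/3 + ⅓))) = (-1 + f)*(f + (f + 4)) = (-1 + f)*(f + (4 + f)) = (-1 + f)*(4 + 2*f))
√(J(-3) + (1877 + 910)*(-1763 - 1972)) = √((-4 + 2*(-3) + 2*(-3)²) + (1877 + 910)*(-1763 - 1972)) = √((-4 - 6 + 2*9) + 2787*(-3735)) = √((-4 - 6 + 18) - 10409445) = √(8 - 10409445) = √(-10409437) = I*√10409437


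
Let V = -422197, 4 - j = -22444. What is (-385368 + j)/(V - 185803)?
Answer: 9073/15200 ≈ 0.59691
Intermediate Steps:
j = 22448 (j = 4 - 1*(-22444) = 4 + 22444 = 22448)
(-385368 + j)/(V - 185803) = (-385368 + 22448)/(-422197 - 185803) = -362920/(-608000) = -362920*(-1/608000) = 9073/15200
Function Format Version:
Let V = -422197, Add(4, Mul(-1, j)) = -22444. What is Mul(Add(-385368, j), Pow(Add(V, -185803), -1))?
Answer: Rational(9073, 15200) ≈ 0.59691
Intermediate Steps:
j = 22448 (j = Add(4, Mul(-1, -22444)) = Add(4, 22444) = 22448)
Mul(Add(-385368, j), Pow(Add(V, -185803), -1)) = Mul(Add(-385368, 22448), Pow(Add(-422197, -185803), -1)) = Mul(-362920, Pow(-608000, -1)) = Mul(-362920, Rational(-1, 608000)) = Rational(9073, 15200)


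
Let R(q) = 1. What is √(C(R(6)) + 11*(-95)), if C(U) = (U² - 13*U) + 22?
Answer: 3*I*√115 ≈ 32.171*I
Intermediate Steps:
C(U) = 22 + U² - 13*U
√(C(R(6)) + 11*(-95)) = √((22 + 1² - 13*1) + 11*(-95)) = √((22 + 1 - 13) - 1045) = √(10 - 1045) = √(-1035) = 3*I*√115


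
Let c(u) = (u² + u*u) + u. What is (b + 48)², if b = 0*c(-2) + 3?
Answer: 2601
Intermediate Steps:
c(u) = u + 2*u² (c(u) = (u² + u²) + u = 2*u² + u = u + 2*u²)
b = 3 (b = 0*(-2*(1 + 2*(-2))) + 3 = 0*(-2*(1 - 4)) + 3 = 0*(-2*(-3)) + 3 = 0*6 + 3 = 0 + 3 = 3)
(b + 48)² = (3 + 48)² = 51² = 2601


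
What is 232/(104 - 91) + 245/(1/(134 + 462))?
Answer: 1898492/13 ≈ 1.4604e+5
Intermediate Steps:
232/(104 - 91) + 245/(1/(134 + 462)) = 232/13 + 245/(1/596) = 232*(1/13) + 245/(1/596) = 232/13 + 245*596 = 232/13 + 146020 = 1898492/13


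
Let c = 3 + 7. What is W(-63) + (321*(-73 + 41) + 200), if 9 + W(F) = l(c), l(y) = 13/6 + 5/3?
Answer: -60463/6 ≈ -10077.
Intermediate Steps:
c = 10
l(y) = 23/6 (l(y) = 13*(⅙) + 5*(⅓) = 13/6 + 5/3 = 23/6)
W(F) = -31/6 (W(F) = -9 + 23/6 = -31/6)
W(-63) + (321*(-73 + 41) + 200) = -31/6 + (321*(-73 + 41) + 200) = -31/6 + (321*(-32) + 200) = -31/6 + (-10272 + 200) = -31/6 - 10072 = -60463/6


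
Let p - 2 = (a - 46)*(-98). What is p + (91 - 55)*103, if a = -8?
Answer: 9002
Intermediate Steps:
p = 5294 (p = 2 + (-8 - 46)*(-98) = 2 - 54*(-98) = 2 + 5292 = 5294)
p + (91 - 55)*103 = 5294 + (91 - 55)*103 = 5294 + 36*103 = 5294 + 3708 = 9002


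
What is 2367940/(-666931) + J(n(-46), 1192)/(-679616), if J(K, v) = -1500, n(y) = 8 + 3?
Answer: -402072378635/113314244624 ≈ -3.5483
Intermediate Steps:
n(y) = 11
2367940/(-666931) + J(n(-46), 1192)/(-679616) = 2367940/(-666931) - 1500/(-679616) = 2367940*(-1/666931) - 1500*(-1/679616) = -2367940/666931 + 375/169904 = -402072378635/113314244624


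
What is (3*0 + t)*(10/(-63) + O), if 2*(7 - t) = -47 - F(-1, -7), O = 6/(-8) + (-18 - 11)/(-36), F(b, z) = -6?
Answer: -715/252 ≈ -2.8373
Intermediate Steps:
O = 1/18 (O = 6*(-⅛) - 29*(-1/36) = -¾ + 29/36 = 1/18 ≈ 0.055556)
t = 55/2 (t = 7 - (-47 - 1*(-6))/2 = 7 - (-47 + 6)/2 = 7 - ½*(-41) = 7 + 41/2 = 55/2 ≈ 27.500)
(3*0 + t)*(10/(-63) + O) = (3*0 + 55/2)*(10/(-63) + 1/18) = (0 + 55/2)*(10*(-1/63) + 1/18) = 55*(-10/63 + 1/18)/2 = (55/2)*(-13/126) = -715/252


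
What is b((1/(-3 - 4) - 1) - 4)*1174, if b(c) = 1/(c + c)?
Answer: -4109/36 ≈ -114.14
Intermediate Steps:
b(c) = 1/(2*c)
b((1/(-3 - 4) - 1) - 4)*1174 = (1/(2*((1/(-3 - 4) - 1) - 4)))*1174 = (1/(2*((1/(-7) - 1) - 4)))*1174 = (1/(2*((-⅐ - 1) - 4)))*1174 = (1/(2*(-8/7 - 4)))*1174 = (1/(2*(-36/7)))*1174 = ((½)*(-7/36))*1174 = -7/72*1174 = -4109/36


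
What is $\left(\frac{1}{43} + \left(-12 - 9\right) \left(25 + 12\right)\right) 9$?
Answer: $- \frac{300690}{43} \approx -6992.8$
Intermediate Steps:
$\left(\frac{1}{43} + \left(-12 - 9\right) \left(25 + 12\right)\right) 9 = \left(\frac{1}{43} - 777\right) 9 = \left(- \frac{33410}{43}\right) 9 = - \frac{300690}{43}$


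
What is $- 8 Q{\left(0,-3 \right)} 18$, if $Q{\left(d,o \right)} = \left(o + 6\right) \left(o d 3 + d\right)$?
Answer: $0$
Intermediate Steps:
$Q{\left(d,o \right)} = \left(6 + o\right) \left(d + 3 d o\right)$ ($Q{\left(d,o \right)} = \left(6 + o\right) \left(d o 3 + d\right) = \left(6 + o\right) \left(3 d o + d\right) = \left(6 + o\right) \left(d + 3 d o\right)$)
$- 8 Q{\left(0,-3 \right)} 18 = - 8 \cdot 0 \left(6 + 3 \left(-3\right)^{2} + 19 \left(-3\right)\right) 18 = - 8 \cdot 0 \left(6 + 3 \cdot 9 - 57\right) 18 = - 8 \cdot 0 \left(6 + 27 - 57\right) 18 = - 8 \cdot 0 \left(-24\right) 18 = \left(-8\right) 0 \cdot 18 = 0 \cdot 18 = 0$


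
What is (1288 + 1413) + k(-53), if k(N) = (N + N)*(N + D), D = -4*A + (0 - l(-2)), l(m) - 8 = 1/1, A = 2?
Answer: 10121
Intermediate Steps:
l(m) = 9 (l(m) = 8 + 1/1 = 8 + 1 = 9)
D = -17 (D = -4*2 + (0 - 1*9) = -8 + (0 - 9) = -8 - 9 = -17)
k(N) = 2*N*(-17 + N) (k(N) = (N + N)*(N - 17) = (2*N)*(-17 + N) = 2*N*(-17 + N))
(1288 + 1413) + k(-53) = (1288 + 1413) + 2*(-53)*(-17 - 53) = 2701 + 2*(-53)*(-70) = 2701 + 7420 = 10121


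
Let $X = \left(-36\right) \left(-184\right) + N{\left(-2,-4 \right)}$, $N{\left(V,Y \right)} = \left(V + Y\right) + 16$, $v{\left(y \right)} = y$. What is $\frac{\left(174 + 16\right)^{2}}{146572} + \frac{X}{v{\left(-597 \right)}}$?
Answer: $- \frac{237701737}{21875871} \approx -10.866$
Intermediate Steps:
$N{\left(V,Y \right)} = 16 + V + Y$
$X = 6634$ ($X = \left(-36\right) \left(-184\right) - -10 = 6624 + 10 = 6634$)
$\frac{\left(174 + 16\right)^{2}}{146572} + \frac{X}{v{\left(-597 \right)}} = \frac{\left(174 + 16\right)^{2}}{146572} + \frac{6634}{-597} = 190^{2} \cdot \frac{1}{146572} + 6634 \left(- \frac{1}{597}\right) = 36100 \cdot \frac{1}{146572} - \frac{6634}{597} = \frac{9025}{36643} - \frac{6634}{597} = - \frac{237701737}{21875871}$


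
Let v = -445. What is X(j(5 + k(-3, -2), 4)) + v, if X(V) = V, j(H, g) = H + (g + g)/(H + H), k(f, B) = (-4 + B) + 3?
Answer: -441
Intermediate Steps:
k(f, B) = -1 + B
j(H, g) = H + g/H (j(H, g) = H + (2*g)/((2*H)) = H + (2*g)*(1/(2*H)) = H + g/H)
X(j(5 + k(-3, -2), 4)) + v = ((5 + (-1 - 2)) + 4/(5 + (-1 - 2))) - 445 = ((5 - 3) + 4/(5 - 3)) - 445 = (2 + 4/2) - 445 = (2 + 4*(½)) - 445 = (2 + 2) - 445 = 4 - 445 = -441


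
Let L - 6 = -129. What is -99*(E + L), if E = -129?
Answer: 24948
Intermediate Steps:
L = -123 (L = 6 - 129 = -123)
-99*(E + L) = -99*(-129 - 123) = -99*(-252) = 24948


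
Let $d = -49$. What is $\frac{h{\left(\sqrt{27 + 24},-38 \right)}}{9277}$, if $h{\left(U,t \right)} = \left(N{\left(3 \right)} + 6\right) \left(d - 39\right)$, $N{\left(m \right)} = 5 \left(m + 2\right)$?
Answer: $- \frac{2728}{9277} \approx -0.29406$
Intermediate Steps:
$N{\left(m \right)} = 10 + 5 m$ ($N{\left(m \right)} = 5 \left(2 + m\right) = 10 + 5 m$)
$h{\left(U,t \right)} = -2728$ ($h{\left(U,t \right)} = \left(\left(10 + 5 \cdot 3\right) + 6\right) \left(-49 - 39\right) = \left(\left(10 + 15\right) + 6\right) \left(-88\right) = \left(25 + 6\right) \left(-88\right) = 31 \left(-88\right) = -2728$)
$\frac{h{\left(\sqrt{27 + 24},-38 \right)}}{9277} = - \frac{2728}{9277}$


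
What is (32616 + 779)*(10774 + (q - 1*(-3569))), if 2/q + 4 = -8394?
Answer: 2011255819120/4199 ≈ 4.7898e+8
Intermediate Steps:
q = -1/4199 (q = 2/(-4 - 8394) = 2/(-8398) = 2*(-1/8398) = -1/4199 ≈ -0.00023815)
(32616 + 779)*(10774 + (q - 1*(-3569))) = (32616 + 779)*(10774 + (-1/4199 - 1*(-3569))) = 33395*(10774 + (-1/4199 + 3569)) = 33395*(10774 + 14986230/4199) = 33395*(60226256/4199) = 2011255819120/4199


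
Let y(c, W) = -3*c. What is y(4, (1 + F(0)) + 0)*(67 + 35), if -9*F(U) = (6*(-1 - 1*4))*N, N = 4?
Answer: -1224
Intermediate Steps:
F(U) = 40/3 (F(U) = -6*(-1 - 1*4)*4/9 = -6*(-1 - 4)*4/9 = -6*(-5)*4/9 = -(-10)*4/3 = -⅑*(-120) = 40/3)
y(4, (1 + F(0)) + 0)*(67 + 35) = (-3*4)*(67 + 35) = -12*102 = -1224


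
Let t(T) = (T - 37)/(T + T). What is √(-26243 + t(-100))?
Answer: I*√10496926/20 ≈ 161.99*I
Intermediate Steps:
t(T) = (-37 + T)/(2*T) (t(T) = (-37 + T)/((2*T)) = (-37 + T)*(1/(2*T)) = (-37 + T)/(2*T))
√(-26243 + t(-100)) = √(-26243 + (½)*(-37 - 100)/(-100)) = √(-26243 + (½)*(-1/100)*(-137)) = √(-26243 + 137/200) = √(-5248463/200) = I*√10496926/20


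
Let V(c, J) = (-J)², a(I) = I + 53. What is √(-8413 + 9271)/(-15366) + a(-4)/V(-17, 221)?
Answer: 49/48841 - √858/15366 ≈ -0.00090301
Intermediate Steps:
a(I) = 53 + I
V(c, J) = J²
√(-8413 + 9271)/(-15366) + a(-4)/V(-17, 221) = √(-8413 + 9271)/(-15366) + (53 - 4)/(221²) = √858*(-1/15366) + 49/48841 = -√858/15366 + 49*(1/48841) = -√858/15366 + 49/48841 = 49/48841 - √858/15366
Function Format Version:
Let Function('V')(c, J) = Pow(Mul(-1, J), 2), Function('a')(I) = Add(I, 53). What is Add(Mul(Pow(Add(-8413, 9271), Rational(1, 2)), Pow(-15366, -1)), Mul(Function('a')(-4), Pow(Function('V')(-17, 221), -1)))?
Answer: Add(Rational(49, 48841), Mul(Rational(-1, 15366), Pow(858, Rational(1, 2)))) ≈ -0.00090301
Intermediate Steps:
Function('a')(I) = Add(53, I)
Function('V')(c, J) = Pow(J, 2)
Add(Mul(Pow(Add(-8413, 9271), Rational(1, 2)), Pow(-15366, -1)), Mul(Function('a')(-4), Pow(Function('V')(-17, 221), -1))) = Add(Mul(Pow(Add(-8413, 9271), Rational(1, 2)), Pow(-15366, -1)), Mul(Add(53, -4), Pow(Pow(221, 2), -1))) = Add(Mul(Pow(858, Rational(1, 2)), Rational(-1, 15366)), Mul(49, Pow(48841, -1))) = Add(Mul(Rational(-1, 15366), Pow(858, Rational(1, 2))), Mul(49, Rational(1, 48841))) = Add(Mul(Rational(-1, 15366), Pow(858, Rational(1, 2))), Rational(49, 48841)) = Add(Rational(49, 48841), Mul(Rational(-1, 15366), Pow(858, Rational(1, 2))))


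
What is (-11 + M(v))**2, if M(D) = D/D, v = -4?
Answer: 100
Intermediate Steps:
M(D) = 1
(-11 + M(v))**2 = (-11 + 1)**2 = (-10)**2 = 100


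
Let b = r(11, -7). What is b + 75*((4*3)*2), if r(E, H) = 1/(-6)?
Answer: 10799/6 ≈ 1799.8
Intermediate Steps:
r(E, H) = -⅙
b = -⅙ ≈ -0.16667
b + 75*((4*3)*2) = -⅙ + 75*((4*3)*2) = -⅙ + 75*(12*2) = -⅙ + 75*24 = -⅙ + 1800 = 10799/6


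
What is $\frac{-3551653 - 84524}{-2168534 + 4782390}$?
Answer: $- \frac{3636177}{2613856} \approx -1.3911$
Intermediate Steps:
$\frac{-3551653 - 84524}{-2168534 + 4782390} = - \frac{3636177}{2613856}$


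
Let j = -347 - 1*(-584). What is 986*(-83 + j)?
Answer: 151844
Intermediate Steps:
j = 237 (j = -347 + 584 = 237)
986*(-83 + j) = 986*(-83 + 237) = 986*154 = 151844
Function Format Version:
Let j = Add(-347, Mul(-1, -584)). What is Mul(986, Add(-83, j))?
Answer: 151844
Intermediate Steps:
j = 237 (j = Add(-347, 584) = 237)
Mul(986, Add(-83, j)) = Mul(986, Add(-83, 237)) = Mul(986, 154) = 151844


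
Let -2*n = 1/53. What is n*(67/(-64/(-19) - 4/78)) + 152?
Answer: 39553649/260548 ≈ 151.81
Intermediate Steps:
n = -1/106 (n = -½/53 = -½*1/53 = -1/106 ≈ -0.0094340)
n*(67/(-64/(-19) - 4/78)) + 152 = -67/(106*(-64/(-19) - 4/78)) + 152 = -67/(106*(-64*(-1/19) - 4*1/78)) + 152 = -67/(106*(64/19 - 2/39)) + 152 = -67/(106*2458/741) + 152 = -67*741/(106*2458) + 152 = -1/106*49647/2458 + 152 = -49647/260548 + 152 = 39553649/260548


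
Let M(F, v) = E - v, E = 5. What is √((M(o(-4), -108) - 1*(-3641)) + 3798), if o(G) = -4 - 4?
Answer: 8*√118 ≈ 86.902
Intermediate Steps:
o(G) = -8
M(F, v) = 5 - v
√((M(o(-4), -108) - 1*(-3641)) + 3798) = √(((5 - 1*(-108)) - 1*(-3641)) + 3798) = √(((5 + 108) + 3641) + 3798) = √((113 + 3641) + 3798) = √(3754 + 3798) = √7552 = 8*√118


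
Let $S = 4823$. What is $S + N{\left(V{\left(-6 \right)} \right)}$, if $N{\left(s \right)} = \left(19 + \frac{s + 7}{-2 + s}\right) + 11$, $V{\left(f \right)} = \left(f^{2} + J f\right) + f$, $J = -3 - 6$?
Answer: $\frac{398037}{82} \approx 4854.1$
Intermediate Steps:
$J = -9$ ($J = -3 - 6 = -9$)
$V{\left(f \right)} = f^{2} - 8 f$ ($V{\left(f \right)} = \left(f^{2} - 9 f\right) + f = f^{2} - 8 f$)
$N{\left(s \right)} = 30 + \frac{7 + s}{-2 + s}$ ($N{\left(s \right)} = \left(19 + \frac{7 + s}{-2 + s}\right) + 11 = 30 + \frac{7 + s}{-2 + s}$)
$S + N{\left(V{\left(-6 \right)} \right)} = 4823 + \frac{-53 + 31 \left(- 6 \left(-8 - 6\right)\right)}{-2 - 6 \left(-8 - 6\right)} = 4823 + \frac{-53 + 31 \left(\left(-6\right) \left(-14\right)\right)}{-2 - -84} = 4823 + \frac{-53 + 31 \cdot 84}{-2 + 84} = 4823 + \frac{-53 + 2604}{82} = 4823 + \frac{1}{82} \cdot 2551 = 4823 + \frac{2551}{82} = \frac{398037}{82}$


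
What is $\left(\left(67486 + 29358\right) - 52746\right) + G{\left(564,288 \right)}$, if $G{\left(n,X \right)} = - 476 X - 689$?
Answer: $-93679$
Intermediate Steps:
$G{\left(n,X \right)} = -689 - 476 X$
$\left(\left(67486 + 29358\right) - 52746\right) + G{\left(564,288 \right)} = \left(\left(67486 + 29358\right) - 52746\right) - 137777 = \left(96844 - 52746\right) - 137777 = 44098 - 137777 = -93679$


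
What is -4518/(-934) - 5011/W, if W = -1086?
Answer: 4793411/507162 ≈ 9.4514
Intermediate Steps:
-4518/(-934) - 5011/W = -4518/(-934) - 5011/(-1086) = -4518*(-1/934) - 5011*(-1/1086) = 2259/467 + 5011/1086 = 4793411/507162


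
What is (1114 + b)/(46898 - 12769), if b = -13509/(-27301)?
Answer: 30426823/931755829 ≈ 0.032655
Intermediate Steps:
b = 13509/27301 (b = -13509*(-1/27301) = 13509/27301 ≈ 0.49482)
(1114 + b)/(46898 - 12769) = (1114 + 13509/27301)/(46898 - 12769) = (30426823/27301)/34129 = (30426823/27301)*(1/34129) = 30426823/931755829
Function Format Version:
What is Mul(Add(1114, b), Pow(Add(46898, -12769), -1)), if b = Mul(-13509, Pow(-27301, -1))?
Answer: Rational(30426823, 931755829) ≈ 0.032655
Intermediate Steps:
b = Rational(13509, 27301) (b = Mul(-13509, Rational(-1, 27301)) = Rational(13509, 27301) ≈ 0.49482)
Mul(Add(1114, b), Pow(Add(46898, -12769), -1)) = Mul(Add(1114, Rational(13509, 27301)), Pow(Add(46898, -12769), -1)) = Mul(Rational(30426823, 27301), Pow(34129, -1)) = Mul(Rational(30426823, 27301), Rational(1, 34129)) = Rational(30426823, 931755829)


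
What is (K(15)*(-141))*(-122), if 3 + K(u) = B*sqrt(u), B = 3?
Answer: -51606 + 51606*sqrt(15) ≈ 1.4826e+5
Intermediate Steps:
K(u) = -3 + 3*sqrt(u)
(K(15)*(-141))*(-122) = ((-3 + 3*sqrt(15))*(-141))*(-122) = (423 - 423*sqrt(15))*(-122) = -51606 + 51606*sqrt(15)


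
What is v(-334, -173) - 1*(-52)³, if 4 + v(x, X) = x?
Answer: 140270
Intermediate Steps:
v(x, X) = -4 + x
v(-334, -173) - 1*(-52)³ = (-4 - 334) - 1*(-52)³ = -338 - 1*(-140608) = -338 + 140608 = 140270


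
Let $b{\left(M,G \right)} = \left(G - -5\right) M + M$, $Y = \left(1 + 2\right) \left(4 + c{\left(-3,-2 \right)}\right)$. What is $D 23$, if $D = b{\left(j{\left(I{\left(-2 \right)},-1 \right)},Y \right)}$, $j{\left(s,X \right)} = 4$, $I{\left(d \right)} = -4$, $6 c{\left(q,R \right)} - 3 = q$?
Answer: $1656$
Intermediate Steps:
$c{\left(q,R \right)} = \frac{1}{2} + \frac{q}{6}$
$Y = 12$ ($Y = \left(1 + 2\right) \left(4 + \left(\frac{1}{2} + \frac{1}{6} \left(-3\right)\right)\right) = 3 \left(4 + \left(\frac{1}{2} - \frac{1}{2}\right)\right) = 3 \left(4 + 0\right) = 3 \cdot 4 = 12$)
$b{\left(M,G \right)} = M + M \left(5 + G\right)$ ($b{\left(M,G \right)} = \left(G + 5\right) M + M = \left(5 + G\right) M + M = M \left(5 + G\right) + M = M + M \left(5 + G\right)$)
$D = 72$ ($D = 4 \left(6 + 12\right) = 4 \cdot 18 = 72$)
$D 23 = 72 \cdot 23 = 1656$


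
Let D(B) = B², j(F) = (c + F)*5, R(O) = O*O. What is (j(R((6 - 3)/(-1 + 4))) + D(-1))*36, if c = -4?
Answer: -504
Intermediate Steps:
R(O) = O²
j(F) = -20 + 5*F (j(F) = (-4 + F)*5 = -20 + 5*F)
(j(R((6 - 3)/(-1 + 4))) + D(-1))*36 = ((-20 + 5*((6 - 3)/(-1 + 4))²) + (-1)²)*36 = ((-20 + 5*(3/3)²) + 1)*36 = ((-20 + 5*(3*(⅓))²) + 1)*36 = ((-20 + 5*1²) + 1)*36 = ((-20 + 5*1) + 1)*36 = ((-20 + 5) + 1)*36 = (-15 + 1)*36 = -14*36 = -504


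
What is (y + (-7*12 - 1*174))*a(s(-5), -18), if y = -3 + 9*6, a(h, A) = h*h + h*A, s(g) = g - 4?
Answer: -50301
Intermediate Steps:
s(g) = -4 + g
a(h, A) = h² + A*h
y = 51 (y = -3 + 54 = 51)
(y + (-7*12 - 1*174))*a(s(-5), -18) = (51 + (-7*12 - 1*174))*((-4 - 5)*(-18 + (-4 - 5))) = (51 + (-84 - 174))*(-9*(-18 - 9)) = (51 - 258)*(-9*(-27)) = -207*243 = -50301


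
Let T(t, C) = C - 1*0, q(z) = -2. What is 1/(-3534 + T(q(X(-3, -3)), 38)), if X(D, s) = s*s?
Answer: -1/3496 ≈ -0.00028604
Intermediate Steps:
X(D, s) = s**2
T(t, C) = C (T(t, C) = C + 0 = C)
1/(-3534 + T(q(X(-3, -3)), 38)) = 1/(-3534 + 38) = 1/(-3496) = -1/3496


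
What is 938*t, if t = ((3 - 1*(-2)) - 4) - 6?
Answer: -4690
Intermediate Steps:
t = -5 (t = ((3 + 2) - 4) - 6 = (5 - 4) - 6 = 1 - 6 = -5)
938*t = 938*(-5) = -4690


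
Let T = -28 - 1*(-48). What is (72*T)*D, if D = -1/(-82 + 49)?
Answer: 480/11 ≈ 43.636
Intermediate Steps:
T = 20 (T = -28 + 48 = 20)
D = 1/33 (D = -1/(-33) = -1*(-1/33) = 1/33 ≈ 0.030303)
(72*T)*D = (72*20)*(1/33) = 1440*(1/33) = 480/11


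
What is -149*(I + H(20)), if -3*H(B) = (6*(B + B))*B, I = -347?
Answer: 290103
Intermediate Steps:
H(B) = -4*B² (H(B) = -6*(B + B)*B/3 = -6*(2*B)*B/3 = -12*B*B/3 = -4*B²)
-149*(I + H(20)) = -149*(-347 - 4*20²) = -149*(-347 - 4*400) = -149*(-347 - 1600) = -149*(-1947) = 290103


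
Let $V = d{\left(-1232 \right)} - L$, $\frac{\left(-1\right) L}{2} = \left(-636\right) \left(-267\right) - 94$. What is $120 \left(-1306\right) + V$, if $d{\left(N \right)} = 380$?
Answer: $183096$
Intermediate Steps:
$L = -339436$ ($L = - 2 \left(\left(-636\right) \left(-267\right) - 94\right) = - 2 \left(169812 - 94\right) = \left(-2\right) 169718 = -339436$)
$V = 339816$ ($V = 380 - -339436 = 380 + 339436 = 339816$)
$120 \left(-1306\right) + V = 120 \left(-1306\right) + 339816 = -156720 + 339816 = 183096$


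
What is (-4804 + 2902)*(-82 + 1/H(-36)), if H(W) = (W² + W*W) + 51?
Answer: 137403650/881 ≈ 1.5596e+5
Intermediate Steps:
H(W) = 51 + 2*W² (H(W) = (W² + W²) + 51 = 2*W² + 51 = 51 + 2*W²)
(-4804 + 2902)*(-82 + 1/H(-36)) = (-4804 + 2902)*(-82 + 1/(51 + 2*(-36)²)) = -1902*(-82 + 1/(51 + 2*1296)) = -1902*(-82 + 1/(51 + 2592)) = -1902*(-82 + 1/2643) = -1902*(-216725/2643) = 137403650/881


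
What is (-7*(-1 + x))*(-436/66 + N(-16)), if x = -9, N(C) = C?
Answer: -52220/33 ≈ -1582.4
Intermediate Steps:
(-7*(-1 + x))*(-436/66 + N(-16)) = (-7*(-1 - 9))*(-436/66 - 16) = (-7*(-10))*(-436/66 - 16) = 70*(-1*218/33 - 16) = 70*(-218/33 - 16) = 70*(-746/33) = -52220/33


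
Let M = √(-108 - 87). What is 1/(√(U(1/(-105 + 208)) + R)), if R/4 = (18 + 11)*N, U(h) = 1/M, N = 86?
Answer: √195/√(1945320 - I*√195) ≈ 0.010012 + 3.5935e-8*I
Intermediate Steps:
M = I*√195 (M = √(-195) = I*√195 ≈ 13.964*I)
U(h) = -I*√195/195 (U(h) = 1/(I*√195) = -I*√195/195)
R = 9976 (R = 4*((18 + 11)*86) = 4*(29*86) = 4*2494 = 9976)
1/(√(U(1/(-105 + 208)) + R)) = 1/(√(-I*√195/195 + 9976)) = 1/(√(9976 - I*√195/195)) = (9976 - I*√195/195)^(-½)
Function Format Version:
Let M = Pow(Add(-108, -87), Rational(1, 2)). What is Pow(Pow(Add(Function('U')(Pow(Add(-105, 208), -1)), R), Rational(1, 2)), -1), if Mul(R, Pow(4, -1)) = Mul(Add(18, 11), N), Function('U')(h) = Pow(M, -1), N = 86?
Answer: Mul(Pow(195, Rational(1, 2)), Pow(Add(1945320, Mul(-1, I, Pow(195, Rational(1, 2)))), Rational(-1, 2))) ≈ Add(0.010012, Mul(3.5935e-8, I))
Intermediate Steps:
M = Mul(I, Pow(195, Rational(1, 2))) (M = Pow(-195, Rational(1, 2)) = Mul(I, Pow(195, Rational(1, 2))) ≈ Mul(13.964, I))
Function('U')(h) = Mul(Rational(-1, 195), I, Pow(195, Rational(1, 2))) (Function('U')(h) = Pow(Mul(I, Pow(195, Rational(1, 2))), -1) = Mul(Rational(-1, 195), I, Pow(195, Rational(1, 2))))
R = 9976 (R = Mul(4, Mul(Add(18, 11), 86)) = Mul(4, Mul(29, 86)) = Mul(4, 2494) = 9976)
Pow(Pow(Add(Function('U')(Pow(Add(-105, 208), -1)), R), Rational(1, 2)), -1) = Pow(Pow(Add(Mul(Rational(-1, 195), I, Pow(195, Rational(1, 2))), 9976), Rational(1, 2)), -1) = Pow(Pow(Add(9976, Mul(Rational(-1, 195), I, Pow(195, Rational(1, 2)))), Rational(1, 2)), -1) = Pow(Add(9976, Mul(Rational(-1, 195), I, Pow(195, Rational(1, 2)))), Rational(-1, 2))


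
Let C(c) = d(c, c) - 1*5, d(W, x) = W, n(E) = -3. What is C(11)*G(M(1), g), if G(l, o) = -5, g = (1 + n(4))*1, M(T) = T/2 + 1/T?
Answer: -30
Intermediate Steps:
M(T) = 1/T + T/2 (M(T) = T*(1/2) + 1/T = T/2 + 1/T = 1/T + T/2)
g = -2 (g = (1 - 3)*1 = -2*1 = -2)
C(c) = -5 + c (C(c) = c - 1*5 = c - 5 = -5 + c)
C(11)*G(M(1), g) = (-5 + 11)*(-5) = 6*(-5) = -30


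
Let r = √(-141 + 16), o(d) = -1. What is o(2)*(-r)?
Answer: 5*I*√5 ≈ 11.18*I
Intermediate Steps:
r = 5*I*√5 (r = √(-125) = 5*I*√5 ≈ 11.18*I)
o(2)*(-r) = -(-1)*5*I*√5 = -(-5)*I*√5 = 5*I*√5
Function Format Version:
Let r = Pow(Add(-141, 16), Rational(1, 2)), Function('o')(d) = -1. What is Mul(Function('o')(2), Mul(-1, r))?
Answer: Mul(5, I, Pow(5, Rational(1, 2))) ≈ Mul(11.180, I)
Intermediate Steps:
r = Mul(5, I, Pow(5, Rational(1, 2))) (r = Pow(-125, Rational(1, 2)) = Mul(5, I, Pow(5, Rational(1, 2))) ≈ Mul(11.180, I))
Mul(Function('o')(2), Mul(-1, r)) = Mul(-1, Mul(-1, Mul(5, I, Pow(5, Rational(1, 2))))) = Mul(-1, Mul(-5, I, Pow(5, Rational(1, 2)))) = Mul(5, I, Pow(5, Rational(1, 2)))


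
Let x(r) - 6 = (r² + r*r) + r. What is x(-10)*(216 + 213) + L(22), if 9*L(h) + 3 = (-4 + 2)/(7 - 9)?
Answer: 756754/9 ≈ 84084.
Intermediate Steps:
x(r) = 6 + r + 2*r² (x(r) = 6 + ((r² + r*r) + r) = 6 + ((r² + r²) + r) = 6 + (2*r² + r) = 6 + (r + 2*r²) = 6 + r + 2*r²)
L(h) = -2/9 (L(h) = -⅓ + ((-4 + 2)/(7 - 9))/9 = -⅓ + (-2/(-2))/9 = -⅓ + (-2*(-½))/9 = -⅓ + (⅑)*1 = -⅓ + ⅑ = -2/9)
x(-10)*(216 + 213) + L(22) = (6 - 10 + 2*(-10)²)*(216 + 213) - 2/9 = (6 - 10 + 2*100)*429 - 2/9 = (6 - 10 + 200)*429 - 2/9 = 196*429 - 2/9 = 84084 - 2/9 = 756754/9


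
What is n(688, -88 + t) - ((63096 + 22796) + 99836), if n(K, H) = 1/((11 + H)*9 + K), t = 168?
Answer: -279892095/1507 ≈ -1.8573e+5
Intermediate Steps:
n(K, H) = 1/(99 + K + 9*H) (n(K, H) = 1/((99 + 9*H) + K) = 1/(99 + K + 9*H))
n(688, -88 + t) - ((63096 + 22796) + 99836) = 1/(99 + 688 + 9*(-88 + 168)) - ((63096 + 22796) + 99836) = 1/(99 + 688 + 9*80) - (85892 + 99836) = 1/(99 + 688 + 720) - 1*185728 = 1/1507 - 185728 = -279892095/1507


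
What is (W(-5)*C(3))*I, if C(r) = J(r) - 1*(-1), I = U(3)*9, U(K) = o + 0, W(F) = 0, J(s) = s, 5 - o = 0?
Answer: 0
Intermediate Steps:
o = 5 (o = 5 - 1*0 = 5 + 0 = 5)
U(K) = 5 (U(K) = 5 + 0 = 5)
I = 45 (I = 5*9 = 45)
C(r) = 1 + r (C(r) = r - 1*(-1) = r + 1 = 1 + r)
(W(-5)*C(3))*I = (0*(1 + 3))*45 = (0*4)*45 = 0*45 = 0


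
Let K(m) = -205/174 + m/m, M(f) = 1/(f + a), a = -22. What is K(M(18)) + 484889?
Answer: 84370655/174 ≈ 4.8489e+5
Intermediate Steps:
M(f) = 1/(-22 + f) (M(f) = 1/(f - 22) = 1/(-22 + f))
K(m) = -31/174 (K(m) = -205*1/174 + 1 = -205/174 + 1 = -31/174)
K(M(18)) + 484889 = -31/174 + 484889 = 84370655/174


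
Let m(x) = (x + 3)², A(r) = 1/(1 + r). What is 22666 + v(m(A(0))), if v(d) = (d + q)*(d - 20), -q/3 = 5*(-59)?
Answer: 19062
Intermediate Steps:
q = 885 (q = -15*(-59) = -3*(-295) = 885)
m(x) = (3 + x)²
v(d) = (-20 + d)*(885 + d) (v(d) = (d + 885)*(d - 20) = (885 + d)*(-20 + d) = (-20 + d)*(885 + d))
22666 + v(m(A(0))) = 22666 + (-17700 + ((3 + 1/(1 + 0))²)² + 865*(3 + 1/(1 + 0))²) = 22666 + (-17700 + ((3 + 1/1)²)² + 865*(3 + 1/1)²) = 22666 + (-17700 + ((3 + 1)²)² + 865*(3 + 1)²) = 22666 + (-17700 + (4²)² + 865*4²) = 22666 + (-17700 + 16² + 865*16) = 22666 + (-17700 + 256 + 13840) = 22666 - 3604 = 19062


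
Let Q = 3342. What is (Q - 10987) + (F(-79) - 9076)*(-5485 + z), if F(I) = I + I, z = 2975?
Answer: 23169695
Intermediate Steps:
F(I) = 2*I
(Q - 10987) + (F(-79) - 9076)*(-5485 + z) = (3342 - 10987) + (2*(-79) - 9076)*(-5485 + 2975) = -7645 + (-158 - 9076)*(-2510) = -7645 - 9234*(-2510) = -7645 + 23177340 = 23169695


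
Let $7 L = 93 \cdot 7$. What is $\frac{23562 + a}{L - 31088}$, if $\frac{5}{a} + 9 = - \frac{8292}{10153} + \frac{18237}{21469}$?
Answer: $- \frac{9210796930643}{12116773066500} \approx -0.76017$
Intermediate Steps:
$L = 93$ ($L = \frac{93 \cdot 7}{7} = \frac{1}{7} \cdot 651 = 93$)
$a = - \frac{217974757}{390926700}$ ($a = \frac{5}{-9 + \left(- \frac{8292}{10153} + \frac{18237}{21469}\right)} = \frac{5}{-9 + \frac{7139313}{217974757}} = \frac{5}{- \frac{1954633500}{217974757}} = 5 \left(- \frac{217974757}{1954633500}\right) = - \frac{217974757}{390926700} \approx -0.55758$)
$\frac{23562 + a}{L - 31088} = \frac{23562 - \frac{217974757}{390926700}}{93 - 31088} = \frac{9210796930643}{390926700 \left(-30995\right)} = \frac{9210796930643}{390926700} \left(- \frac{1}{30995}\right) = - \frac{9210796930643}{12116773066500}$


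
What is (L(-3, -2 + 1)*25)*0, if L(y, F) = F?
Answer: 0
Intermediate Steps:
(L(-3, -2 + 1)*25)*0 = ((-2 + 1)*25)*0 = -1*25*0 = -25*0 = 0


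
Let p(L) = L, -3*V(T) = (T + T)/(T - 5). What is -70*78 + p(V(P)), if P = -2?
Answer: -114664/21 ≈ -5460.2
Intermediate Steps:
V(T) = -2*T/(3*(-5 + T)) (V(T) = -(T + T)/(3*(T - 5)) = -2*T/(3*(-5 + T)))
-70*78 + p(V(P)) = -70*78 - 2*(-2)/(-15 + 3*(-2)) = -5460 - 2*(-2)/(-15 - 6) = -5460 - 2*(-2)/(-21) = -5460 - 2*(-2)*(-1/21) = -5460 - 4/21 = -114664/21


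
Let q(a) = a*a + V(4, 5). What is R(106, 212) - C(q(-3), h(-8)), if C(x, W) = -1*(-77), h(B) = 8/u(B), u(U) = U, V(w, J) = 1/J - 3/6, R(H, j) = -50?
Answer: -127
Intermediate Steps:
V(w, J) = -½ + 1/J (V(w, J) = 1/J - 3*⅙ = 1/J - ½ = -½ + 1/J)
q(a) = -3/10 + a² (q(a) = a*a + (½)*(2 - 1*5)/5 = a² + (½)*(⅕)*(2 - 5) = a² + (½)*(⅕)*(-3) = a² - 3/10 = -3/10 + a²)
h(B) = 8/B
C(x, W) = 77
R(106, 212) - C(q(-3), h(-8)) = -50 - 1*77 = -50 - 77 = -127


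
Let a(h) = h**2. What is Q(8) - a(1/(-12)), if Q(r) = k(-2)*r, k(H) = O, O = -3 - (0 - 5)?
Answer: 2303/144 ≈ 15.993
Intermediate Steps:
O = 2 (O = -3 - 1*(-5) = -3 + 5 = 2)
k(H) = 2
Q(r) = 2*r
Q(8) - a(1/(-12)) = 2*8 - (1/(-12))**2 = 16 - (-1/12)**2 = 16 - 1*1/144 = 16 - 1/144 = 2303/144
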